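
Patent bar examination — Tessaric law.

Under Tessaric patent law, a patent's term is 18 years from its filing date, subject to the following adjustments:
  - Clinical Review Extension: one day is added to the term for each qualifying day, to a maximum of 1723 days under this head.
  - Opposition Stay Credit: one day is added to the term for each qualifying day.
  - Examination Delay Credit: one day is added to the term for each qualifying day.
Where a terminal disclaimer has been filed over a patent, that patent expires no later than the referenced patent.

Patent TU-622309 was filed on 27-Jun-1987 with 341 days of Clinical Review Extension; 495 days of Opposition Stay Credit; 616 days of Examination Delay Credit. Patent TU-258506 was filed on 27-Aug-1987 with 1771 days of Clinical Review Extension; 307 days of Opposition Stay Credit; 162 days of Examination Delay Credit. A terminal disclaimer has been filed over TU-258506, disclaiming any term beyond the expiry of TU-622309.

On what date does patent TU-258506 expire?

Natural term of TU-258506:
  Base: filing + 18 years → 27 August 2005.
  Clinical Review Extension: 1771 days claimed exceeds the 1723-day cap, so +1723 days → 16 May 2010.
  Opposition Stay Credit: +307 days → 19 March 2011.
  Examination Delay Credit: +162 days → 28 August 2011.
Expiry of referenced patent TU-622309:
  Base: filing + 18 years → 27 June 2005.
  Clinical Review Extension: 341 days (within the 1723-day cap) → +341 days → 3 June 2006.
  Opposition Stay Credit: +495 days → 11 October 2007.
  Examination Delay Credit: +616 days → 18 June 2009.
Terminal disclaimer: TU-258506 expires on the earlier of 28 August 2011 and 18 June 2009.

June 18, 2009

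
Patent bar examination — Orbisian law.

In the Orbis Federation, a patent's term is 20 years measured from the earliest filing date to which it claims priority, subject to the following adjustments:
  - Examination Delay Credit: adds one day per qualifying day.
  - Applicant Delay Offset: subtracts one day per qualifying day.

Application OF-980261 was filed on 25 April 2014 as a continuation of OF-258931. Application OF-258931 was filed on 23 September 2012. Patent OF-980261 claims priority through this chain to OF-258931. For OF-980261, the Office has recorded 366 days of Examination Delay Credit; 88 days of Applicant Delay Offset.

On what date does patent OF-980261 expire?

2033-06-28

Earliest priority filing: 23 September 2012.
Base term: 23 September 2012 + 20 years → 23 September 2032.
Examination Delay Credit: +366 days → 24 September 2033.
Applicant Delay Offset: −88 days → 28 June 2033.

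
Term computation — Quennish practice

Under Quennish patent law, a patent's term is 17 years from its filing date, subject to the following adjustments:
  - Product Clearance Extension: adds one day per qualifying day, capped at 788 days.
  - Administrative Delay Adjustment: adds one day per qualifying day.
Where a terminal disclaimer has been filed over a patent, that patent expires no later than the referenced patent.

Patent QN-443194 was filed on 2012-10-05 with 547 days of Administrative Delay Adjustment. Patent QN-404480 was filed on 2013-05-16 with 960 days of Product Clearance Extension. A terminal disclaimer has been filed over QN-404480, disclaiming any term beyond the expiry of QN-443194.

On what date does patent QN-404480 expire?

Natural term of QN-404480:
  Base: filing + 17 years → 16 May 2030.
  Product Clearance Extension: 960 days claimed exceeds the 788-day cap, so +788 days → 12 July 2032.
Expiry of referenced patent QN-443194:
  Base: filing + 17 years → 5 October 2029.
  Administrative Delay Adjustment: +547 days → 5 April 2031.
Terminal disclaimer: QN-404480 expires on the earlier of 12 July 2032 and 5 April 2031.

2031-04-05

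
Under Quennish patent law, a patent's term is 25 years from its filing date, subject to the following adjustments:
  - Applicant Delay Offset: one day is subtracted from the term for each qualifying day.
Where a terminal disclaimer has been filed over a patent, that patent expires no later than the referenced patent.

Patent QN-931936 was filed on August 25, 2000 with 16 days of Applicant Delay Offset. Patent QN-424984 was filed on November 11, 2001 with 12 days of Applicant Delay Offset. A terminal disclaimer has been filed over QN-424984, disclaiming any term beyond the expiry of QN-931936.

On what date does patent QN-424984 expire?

Natural term of QN-424984:
  Base: filing + 25 years → 11 November 2026.
  Applicant Delay Offset: −12 days → 30 October 2026.
Expiry of referenced patent QN-931936:
  Base: filing + 25 years → 25 August 2025.
  Applicant Delay Offset: −16 days → 9 August 2025.
Terminal disclaimer: QN-424984 expires on the earlier of 30 October 2026 and 9 August 2025.

August 9, 2025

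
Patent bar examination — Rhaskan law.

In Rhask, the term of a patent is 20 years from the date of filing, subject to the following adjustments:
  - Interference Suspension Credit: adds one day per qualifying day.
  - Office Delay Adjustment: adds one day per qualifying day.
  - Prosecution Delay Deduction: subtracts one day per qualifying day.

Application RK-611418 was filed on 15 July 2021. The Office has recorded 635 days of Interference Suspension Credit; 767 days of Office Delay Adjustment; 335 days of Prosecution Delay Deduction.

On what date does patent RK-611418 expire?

Base term: filing date + 20 years → 15 July 2041.
Interference Suspension Credit: +635 days → 11 April 2043.
Office Delay Adjustment: +767 days → 17 May 2045.
Prosecution Delay Deduction: −335 days → 16 June 2044.

June 16, 2044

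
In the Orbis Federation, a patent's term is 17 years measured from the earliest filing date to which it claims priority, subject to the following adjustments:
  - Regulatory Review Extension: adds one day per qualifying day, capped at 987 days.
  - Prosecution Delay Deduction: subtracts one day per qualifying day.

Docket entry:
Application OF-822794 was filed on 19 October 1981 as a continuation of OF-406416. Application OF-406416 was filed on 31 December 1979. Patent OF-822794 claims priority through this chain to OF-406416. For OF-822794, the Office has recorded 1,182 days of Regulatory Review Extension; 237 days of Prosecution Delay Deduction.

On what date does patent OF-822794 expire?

1999-01-20

Earliest priority filing: 31 December 1979.
Base term: 31 December 1979 + 17 years → 31 December 1996.
Regulatory Review Extension: 1182 days claimed exceeds the 987-day cap, so +987 days → 14 September 1999.
Prosecution Delay Deduction: −237 days → 20 January 1999.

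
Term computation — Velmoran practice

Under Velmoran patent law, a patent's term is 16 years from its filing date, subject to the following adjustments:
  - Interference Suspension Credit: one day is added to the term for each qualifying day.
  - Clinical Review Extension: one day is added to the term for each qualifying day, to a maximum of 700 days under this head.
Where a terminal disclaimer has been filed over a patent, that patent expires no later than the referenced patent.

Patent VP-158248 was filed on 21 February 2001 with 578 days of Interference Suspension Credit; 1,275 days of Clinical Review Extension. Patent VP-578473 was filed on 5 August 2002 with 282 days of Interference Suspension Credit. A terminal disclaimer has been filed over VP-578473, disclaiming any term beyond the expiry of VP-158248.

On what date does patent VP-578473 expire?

May 14, 2019

Natural term of VP-578473:
  Base: filing + 16 years → 5 August 2018.
  Interference Suspension Credit: +282 days → 14 May 2019.
Expiry of referenced patent VP-158248:
  Base: filing + 16 years → 21 February 2017.
  Interference Suspension Credit: +578 days → 22 September 2018.
  Clinical Review Extension: 1275 days claimed exceeds the 700-day cap, so +700 days → 22 August 2020.
Terminal disclaimer: VP-578473 expires on the earlier of 14 May 2019 and 22 August 2020.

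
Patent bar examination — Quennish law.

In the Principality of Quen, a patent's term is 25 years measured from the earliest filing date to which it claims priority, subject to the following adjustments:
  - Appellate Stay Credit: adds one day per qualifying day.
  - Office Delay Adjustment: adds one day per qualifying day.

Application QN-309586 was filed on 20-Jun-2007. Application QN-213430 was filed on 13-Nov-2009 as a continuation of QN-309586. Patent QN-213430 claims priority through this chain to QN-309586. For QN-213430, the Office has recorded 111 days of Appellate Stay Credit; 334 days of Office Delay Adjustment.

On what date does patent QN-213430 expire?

Earliest priority filing: 20 June 2007.
Base term: 20 June 2007 + 25 years → 20 June 2032.
Appellate Stay Credit: +111 days → 9 October 2032.
Office Delay Adjustment: +334 days → 8 September 2033.

September 8, 2033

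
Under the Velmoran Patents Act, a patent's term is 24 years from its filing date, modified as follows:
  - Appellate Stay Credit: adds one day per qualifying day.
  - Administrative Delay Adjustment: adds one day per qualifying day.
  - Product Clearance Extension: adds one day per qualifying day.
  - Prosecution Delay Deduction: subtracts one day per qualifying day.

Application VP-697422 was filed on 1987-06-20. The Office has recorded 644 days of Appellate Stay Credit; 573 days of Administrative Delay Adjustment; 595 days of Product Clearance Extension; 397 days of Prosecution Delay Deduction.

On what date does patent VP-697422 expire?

Base term: filing date + 24 years → 20 June 2011.
Appellate Stay Credit: +644 days → 25 March 2013.
Administrative Delay Adjustment: +573 days → 19 October 2014.
Product Clearance Extension: +595 days → 5 June 2016.
Prosecution Delay Deduction: −397 days → 5 May 2015.

2015-05-05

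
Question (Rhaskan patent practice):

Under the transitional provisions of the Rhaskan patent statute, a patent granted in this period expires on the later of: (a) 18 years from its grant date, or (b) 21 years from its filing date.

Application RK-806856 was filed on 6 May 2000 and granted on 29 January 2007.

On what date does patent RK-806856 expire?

2025-01-29

(a) grant + 18 years → 29 January 2025.
(b) filing + 21 years → 6 May 2021.
Later of the two: 29 January 2025.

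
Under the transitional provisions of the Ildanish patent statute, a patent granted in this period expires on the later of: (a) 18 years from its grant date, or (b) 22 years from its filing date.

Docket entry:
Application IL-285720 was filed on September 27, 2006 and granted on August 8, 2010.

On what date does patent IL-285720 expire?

(a) grant + 18 years → 8 August 2028.
(b) filing + 22 years → 27 September 2028.
Later of the two: 27 September 2028.

September 27, 2028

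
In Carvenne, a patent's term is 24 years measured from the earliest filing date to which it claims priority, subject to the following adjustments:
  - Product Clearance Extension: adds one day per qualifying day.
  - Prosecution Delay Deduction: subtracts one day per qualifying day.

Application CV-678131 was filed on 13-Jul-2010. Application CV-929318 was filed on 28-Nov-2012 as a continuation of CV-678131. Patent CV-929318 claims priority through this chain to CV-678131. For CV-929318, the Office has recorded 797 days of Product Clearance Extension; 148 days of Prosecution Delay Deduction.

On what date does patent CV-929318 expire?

April 22, 2036

Earliest priority filing: 13 July 2010.
Base term: 13 July 2010 + 24 years → 13 July 2034.
Product Clearance Extension: +797 days → 17 September 2036.
Prosecution Delay Deduction: −148 days → 22 April 2036.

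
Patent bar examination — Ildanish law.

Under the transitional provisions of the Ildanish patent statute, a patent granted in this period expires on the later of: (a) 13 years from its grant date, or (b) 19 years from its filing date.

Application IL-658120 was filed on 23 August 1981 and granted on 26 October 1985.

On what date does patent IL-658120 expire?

(a) grant + 13 years → 26 October 1998.
(b) filing + 19 years → 23 August 2000.
Later of the two: 23 August 2000.

2000-08-23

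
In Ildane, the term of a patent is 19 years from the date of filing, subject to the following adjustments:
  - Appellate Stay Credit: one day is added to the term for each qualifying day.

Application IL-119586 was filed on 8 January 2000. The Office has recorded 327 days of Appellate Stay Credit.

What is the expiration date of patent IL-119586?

2019-12-01

Base term: filing date + 19 years → 8 January 2019.
Appellate Stay Credit: +327 days → 1 December 2019.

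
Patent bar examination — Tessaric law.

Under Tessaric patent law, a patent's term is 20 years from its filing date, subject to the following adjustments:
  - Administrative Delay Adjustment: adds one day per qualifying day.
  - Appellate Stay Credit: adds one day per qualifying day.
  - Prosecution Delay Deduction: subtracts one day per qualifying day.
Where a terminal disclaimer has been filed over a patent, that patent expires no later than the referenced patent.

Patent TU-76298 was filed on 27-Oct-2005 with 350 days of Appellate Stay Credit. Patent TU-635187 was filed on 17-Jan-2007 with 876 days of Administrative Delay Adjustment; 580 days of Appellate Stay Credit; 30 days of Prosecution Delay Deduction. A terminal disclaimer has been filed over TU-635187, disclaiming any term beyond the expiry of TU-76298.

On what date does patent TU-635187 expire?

Natural term of TU-635187:
  Base: filing + 20 years → 17 January 2027.
  Administrative Delay Adjustment: +876 days → 11 June 2029.
  Appellate Stay Credit: +580 days → 12 January 2031.
  Prosecution Delay Deduction: −30 days → 13 December 2030.
Expiry of referenced patent TU-76298:
  Base: filing + 20 years → 27 October 2025.
  Appellate Stay Credit: +350 days → 12 October 2026.
Terminal disclaimer: TU-635187 expires on the earlier of 13 December 2030 and 12 October 2026.

2026-10-12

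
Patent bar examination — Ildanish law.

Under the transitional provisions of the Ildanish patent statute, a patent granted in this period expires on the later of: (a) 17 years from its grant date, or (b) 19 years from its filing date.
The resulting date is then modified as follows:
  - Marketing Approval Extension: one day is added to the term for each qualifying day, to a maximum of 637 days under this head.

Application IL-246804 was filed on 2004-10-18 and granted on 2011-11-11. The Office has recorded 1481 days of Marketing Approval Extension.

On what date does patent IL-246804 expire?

(a) grant + 17 years → 11 November 2028.
(b) filing + 19 years → 18 October 2023.
Later of the two: 11 November 2028.
Marketing Approval Extension: 1481 days claimed exceeds the 637-day cap, so +637 days → 10 August 2030.

August 10, 2030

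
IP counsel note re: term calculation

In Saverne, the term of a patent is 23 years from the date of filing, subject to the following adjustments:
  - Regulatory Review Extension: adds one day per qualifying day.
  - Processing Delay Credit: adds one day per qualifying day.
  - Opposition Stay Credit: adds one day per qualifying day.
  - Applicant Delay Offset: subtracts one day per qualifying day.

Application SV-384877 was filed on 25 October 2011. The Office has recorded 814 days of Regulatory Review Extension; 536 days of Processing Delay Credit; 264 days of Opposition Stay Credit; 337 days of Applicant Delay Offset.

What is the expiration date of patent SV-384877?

Base term: filing date + 23 years → 25 October 2034.
Regulatory Review Extension: +814 days → 16 January 2037.
Processing Delay Credit: +536 days → 6 July 2038.
Opposition Stay Credit: +264 days → 27 March 2039.
Applicant Delay Offset: −337 days → 24 April 2038.

2038-04-24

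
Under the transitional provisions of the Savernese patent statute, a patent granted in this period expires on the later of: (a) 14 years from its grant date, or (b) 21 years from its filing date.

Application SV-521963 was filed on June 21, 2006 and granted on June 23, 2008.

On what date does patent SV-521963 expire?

(a) grant + 14 years → 23 June 2022.
(b) filing + 21 years → 21 June 2027.
Later of the two: 21 June 2027.

2027-06-21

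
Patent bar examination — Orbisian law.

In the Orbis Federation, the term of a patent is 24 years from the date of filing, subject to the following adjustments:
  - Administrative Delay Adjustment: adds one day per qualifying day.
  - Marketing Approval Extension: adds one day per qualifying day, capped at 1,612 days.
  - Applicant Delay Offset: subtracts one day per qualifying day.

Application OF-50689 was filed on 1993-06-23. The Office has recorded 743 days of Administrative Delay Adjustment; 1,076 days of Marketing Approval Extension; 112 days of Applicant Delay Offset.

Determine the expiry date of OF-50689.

2022-02-24

Base term: filing date + 24 years → 23 June 2017.
Administrative Delay Adjustment: +743 days → 6 July 2019.
Marketing Approval Extension: 1076 days (within the 1612-day cap) → +1076 days → 16 June 2022.
Applicant Delay Offset: −112 days → 24 February 2022.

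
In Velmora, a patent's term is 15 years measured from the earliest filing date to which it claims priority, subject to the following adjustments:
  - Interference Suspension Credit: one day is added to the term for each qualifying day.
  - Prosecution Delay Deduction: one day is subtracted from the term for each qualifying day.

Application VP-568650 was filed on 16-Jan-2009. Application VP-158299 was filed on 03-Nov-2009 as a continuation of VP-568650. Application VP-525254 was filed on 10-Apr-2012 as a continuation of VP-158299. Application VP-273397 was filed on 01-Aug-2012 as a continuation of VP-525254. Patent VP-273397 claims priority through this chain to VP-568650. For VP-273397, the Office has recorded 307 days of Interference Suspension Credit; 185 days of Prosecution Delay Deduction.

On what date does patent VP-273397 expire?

2024-05-17

Earliest priority filing: 16 January 2009.
Base term: 16 January 2009 + 15 years → 16 January 2024.
Interference Suspension Credit: +307 days → 18 November 2024.
Prosecution Delay Deduction: −185 days → 17 May 2024.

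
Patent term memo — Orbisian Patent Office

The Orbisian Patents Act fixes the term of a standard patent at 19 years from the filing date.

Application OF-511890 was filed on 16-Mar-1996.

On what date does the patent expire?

Filing date + 19 years → 16 March 2015.

March 16, 2015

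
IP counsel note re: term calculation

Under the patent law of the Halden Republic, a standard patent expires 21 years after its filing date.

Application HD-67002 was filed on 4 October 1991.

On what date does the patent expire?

Filing date + 21 years → 4 October 2012.

October 4, 2012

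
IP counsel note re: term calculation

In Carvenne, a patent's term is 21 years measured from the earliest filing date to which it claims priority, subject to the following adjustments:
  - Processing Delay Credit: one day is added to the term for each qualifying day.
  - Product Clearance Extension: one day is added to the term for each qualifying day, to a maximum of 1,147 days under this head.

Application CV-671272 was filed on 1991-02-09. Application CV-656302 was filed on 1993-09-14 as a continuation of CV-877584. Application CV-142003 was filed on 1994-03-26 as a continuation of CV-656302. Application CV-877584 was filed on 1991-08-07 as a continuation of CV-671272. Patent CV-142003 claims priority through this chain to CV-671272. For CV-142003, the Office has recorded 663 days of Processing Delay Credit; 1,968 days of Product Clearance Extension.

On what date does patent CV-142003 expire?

Earliest priority filing: 9 February 1991.
Base term: 9 February 1991 + 21 years → 9 February 2012.
Processing Delay Credit: +663 days → 3 December 2013.
Product Clearance Extension: 1968 days claimed exceeds the 1147-day cap, so +1147 days → 23 January 2017.

2017-01-23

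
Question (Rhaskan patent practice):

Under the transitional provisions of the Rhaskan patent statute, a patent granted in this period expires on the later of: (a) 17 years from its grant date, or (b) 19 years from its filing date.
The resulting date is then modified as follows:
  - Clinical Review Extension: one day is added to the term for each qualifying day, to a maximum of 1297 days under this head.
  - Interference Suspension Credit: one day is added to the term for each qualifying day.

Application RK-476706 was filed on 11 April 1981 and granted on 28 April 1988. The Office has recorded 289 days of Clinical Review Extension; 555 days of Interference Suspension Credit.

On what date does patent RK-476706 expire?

August 20, 2007

(a) grant + 17 years → 28 April 2005.
(b) filing + 19 years → 11 April 2000.
Later of the two: 28 April 2005.
Clinical Review Extension: 289 days (within the 1297-day cap) → +289 days → 11 February 2006.
Interference Suspension Credit: +555 days → 20 August 2007.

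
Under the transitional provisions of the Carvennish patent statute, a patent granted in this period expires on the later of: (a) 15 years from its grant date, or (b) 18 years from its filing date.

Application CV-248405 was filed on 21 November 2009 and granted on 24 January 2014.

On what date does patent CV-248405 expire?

2029-01-24

(a) grant + 15 years → 24 January 2029.
(b) filing + 18 years → 21 November 2027.
Later of the two: 24 January 2029.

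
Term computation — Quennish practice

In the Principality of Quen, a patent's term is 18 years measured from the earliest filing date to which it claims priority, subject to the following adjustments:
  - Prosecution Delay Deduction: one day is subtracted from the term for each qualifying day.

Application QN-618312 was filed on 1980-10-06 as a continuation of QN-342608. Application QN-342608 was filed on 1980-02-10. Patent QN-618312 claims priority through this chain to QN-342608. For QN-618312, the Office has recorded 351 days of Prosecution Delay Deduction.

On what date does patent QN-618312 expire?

February 24, 1997

Earliest priority filing: 10 February 1980.
Base term: 10 February 1980 + 18 years → 10 February 1998.
Prosecution Delay Deduction: −351 days → 24 February 1997.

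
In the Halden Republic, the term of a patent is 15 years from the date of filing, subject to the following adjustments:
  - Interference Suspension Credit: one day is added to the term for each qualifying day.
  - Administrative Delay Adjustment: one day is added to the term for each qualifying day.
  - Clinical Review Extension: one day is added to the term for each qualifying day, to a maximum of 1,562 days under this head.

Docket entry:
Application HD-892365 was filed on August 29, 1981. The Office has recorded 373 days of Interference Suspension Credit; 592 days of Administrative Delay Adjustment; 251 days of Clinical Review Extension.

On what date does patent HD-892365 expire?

December 28, 1999

Base term: filing date + 15 years → 29 August 1996.
Interference Suspension Credit: +373 days → 6 September 1997.
Administrative Delay Adjustment: +592 days → 21 April 1999.
Clinical Review Extension: 251 days (within the 1562-day cap) → +251 days → 28 December 1999.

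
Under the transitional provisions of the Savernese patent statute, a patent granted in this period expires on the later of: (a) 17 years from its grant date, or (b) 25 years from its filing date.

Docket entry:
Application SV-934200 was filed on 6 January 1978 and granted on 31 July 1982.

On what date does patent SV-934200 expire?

(a) grant + 17 years → 31 July 1999.
(b) filing + 25 years → 6 January 2003.
Later of the two: 6 January 2003.

January 6, 2003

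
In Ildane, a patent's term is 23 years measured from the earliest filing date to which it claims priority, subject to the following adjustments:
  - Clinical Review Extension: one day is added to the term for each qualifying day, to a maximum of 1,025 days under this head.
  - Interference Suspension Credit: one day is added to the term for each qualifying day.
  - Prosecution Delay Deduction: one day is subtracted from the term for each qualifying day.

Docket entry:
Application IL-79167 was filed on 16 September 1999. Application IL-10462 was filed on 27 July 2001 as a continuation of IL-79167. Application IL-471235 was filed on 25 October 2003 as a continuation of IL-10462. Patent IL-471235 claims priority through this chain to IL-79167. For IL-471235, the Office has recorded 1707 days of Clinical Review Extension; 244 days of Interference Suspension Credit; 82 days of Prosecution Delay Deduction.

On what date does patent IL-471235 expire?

2025-12-16

Earliest priority filing: 16 September 1999.
Base term: 16 September 1999 + 23 years → 16 September 2022.
Clinical Review Extension: 1707 days claimed exceeds the 1025-day cap, so +1025 days → 7 July 2025.
Interference Suspension Credit: +244 days → 8 March 2026.
Prosecution Delay Deduction: −82 days → 16 December 2025.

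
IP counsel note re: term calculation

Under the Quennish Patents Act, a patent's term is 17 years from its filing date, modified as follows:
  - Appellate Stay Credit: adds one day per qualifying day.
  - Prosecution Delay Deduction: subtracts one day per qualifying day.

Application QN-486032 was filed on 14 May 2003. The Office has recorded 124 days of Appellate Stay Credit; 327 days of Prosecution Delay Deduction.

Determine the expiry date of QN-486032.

October 24, 2019

Base term: filing date + 17 years → 14 May 2020.
Appellate Stay Credit: +124 days → 15 September 2020.
Prosecution Delay Deduction: −327 days → 24 October 2019.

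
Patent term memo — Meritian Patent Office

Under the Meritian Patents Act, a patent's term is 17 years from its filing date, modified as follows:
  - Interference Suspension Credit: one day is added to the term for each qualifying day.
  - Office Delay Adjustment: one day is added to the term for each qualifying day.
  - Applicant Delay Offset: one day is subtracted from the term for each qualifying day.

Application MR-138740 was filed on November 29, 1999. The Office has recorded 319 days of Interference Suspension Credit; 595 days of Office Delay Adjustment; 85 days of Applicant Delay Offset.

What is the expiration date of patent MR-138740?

2019-03-08

Base term: filing date + 17 years → 29 November 2016.
Interference Suspension Credit: +319 days → 14 October 2017.
Office Delay Adjustment: +595 days → 1 June 2019.
Applicant Delay Offset: −85 days → 8 March 2019.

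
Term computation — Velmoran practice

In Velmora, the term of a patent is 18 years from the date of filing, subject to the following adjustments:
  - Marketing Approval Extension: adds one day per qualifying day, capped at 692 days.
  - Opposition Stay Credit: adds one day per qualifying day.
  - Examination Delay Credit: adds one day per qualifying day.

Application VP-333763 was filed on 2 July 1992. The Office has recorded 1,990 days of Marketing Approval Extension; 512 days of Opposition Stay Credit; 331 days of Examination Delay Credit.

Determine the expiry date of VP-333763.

Base term: filing date + 18 years → 2 July 2010.
Marketing Approval Extension: 1990 days claimed exceeds the 692-day cap, so +692 days → 24 May 2012.
Opposition Stay Credit: +512 days → 18 October 2013.
Examination Delay Credit: +331 days → 14 September 2014.

2014-09-14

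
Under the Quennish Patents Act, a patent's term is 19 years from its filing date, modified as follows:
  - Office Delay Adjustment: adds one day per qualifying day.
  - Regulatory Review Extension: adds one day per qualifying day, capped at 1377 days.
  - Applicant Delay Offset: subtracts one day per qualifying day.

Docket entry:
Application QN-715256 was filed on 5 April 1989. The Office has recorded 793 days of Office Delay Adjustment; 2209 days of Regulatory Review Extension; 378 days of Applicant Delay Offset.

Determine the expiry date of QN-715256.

Base term: filing date + 19 years → 5 April 2008.
Office Delay Adjustment: +793 days → 7 June 2010.
Regulatory Review Extension: 2209 days claimed exceeds the 1377-day cap, so +1377 days → 15 March 2014.
Applicant Delay Offset: −378 days → 2 March 2013.

March 2, 2013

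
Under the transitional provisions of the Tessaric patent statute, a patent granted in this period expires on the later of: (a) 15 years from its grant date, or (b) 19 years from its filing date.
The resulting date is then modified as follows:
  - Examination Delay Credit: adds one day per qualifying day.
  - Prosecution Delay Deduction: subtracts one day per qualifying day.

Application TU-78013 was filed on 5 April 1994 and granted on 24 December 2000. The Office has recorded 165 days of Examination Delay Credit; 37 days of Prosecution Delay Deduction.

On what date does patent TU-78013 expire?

(a) grant + 15 years → 24 December 2015.
(b) filing + 19 years → 5 April 2013.
Later of the two: 24 December 2015.
Examination Delay Credit: +165 days → 6 June 2016.
Prosecution Delay Deduction: −37 days → 30 April 2016.

April 30, 2016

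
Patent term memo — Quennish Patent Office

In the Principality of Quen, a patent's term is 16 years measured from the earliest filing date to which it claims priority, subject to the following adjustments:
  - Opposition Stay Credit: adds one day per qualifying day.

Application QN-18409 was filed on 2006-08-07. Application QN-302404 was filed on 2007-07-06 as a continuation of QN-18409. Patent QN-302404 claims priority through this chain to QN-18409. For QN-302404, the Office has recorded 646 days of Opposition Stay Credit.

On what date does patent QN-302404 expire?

Earliest priority filing: 7 August 2006.
Base term: 7 August 2006 + 16 years → 7 August 2022.
Opposition Stay Credit: +646 days → 14 May 2024.

May 14, 2024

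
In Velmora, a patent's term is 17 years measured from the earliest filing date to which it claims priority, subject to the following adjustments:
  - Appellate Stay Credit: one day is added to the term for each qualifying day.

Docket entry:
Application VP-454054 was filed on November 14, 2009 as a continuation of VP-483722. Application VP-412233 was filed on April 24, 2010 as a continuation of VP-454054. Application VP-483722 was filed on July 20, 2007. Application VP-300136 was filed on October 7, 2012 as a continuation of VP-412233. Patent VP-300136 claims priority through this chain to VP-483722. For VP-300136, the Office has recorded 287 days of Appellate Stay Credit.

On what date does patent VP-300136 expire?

2025-05-03

Earliest priority filing: 20 July 2007.
Base term: 20 July 2007 + 17 years → 20 July 2024.
Appellate Stay Credit: +287 days → 3 May 2025.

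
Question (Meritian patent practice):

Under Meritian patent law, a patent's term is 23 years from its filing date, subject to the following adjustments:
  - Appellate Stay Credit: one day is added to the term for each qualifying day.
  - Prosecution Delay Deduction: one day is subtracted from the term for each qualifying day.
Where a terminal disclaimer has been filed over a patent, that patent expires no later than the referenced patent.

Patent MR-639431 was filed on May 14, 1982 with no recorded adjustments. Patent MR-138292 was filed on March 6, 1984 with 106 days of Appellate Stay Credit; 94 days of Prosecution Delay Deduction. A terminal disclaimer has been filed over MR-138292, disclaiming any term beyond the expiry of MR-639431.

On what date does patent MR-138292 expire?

2005-05-14

Natural term of MR-138292:
  Base: filing + 23 years → 6 March 2007.
  Appellate Stay Credit: +106 days → 20 June 2007.
  Prosecution Delay Deduction: −94 days → 18 March 2007.
Expiry of referenced patent MR-639431:
  Base: filing + 23 years → 14 May 2005.
Terminal disclaimer: MR-138292 expires on the earlier of 18 March 2007 and 14 May 2005.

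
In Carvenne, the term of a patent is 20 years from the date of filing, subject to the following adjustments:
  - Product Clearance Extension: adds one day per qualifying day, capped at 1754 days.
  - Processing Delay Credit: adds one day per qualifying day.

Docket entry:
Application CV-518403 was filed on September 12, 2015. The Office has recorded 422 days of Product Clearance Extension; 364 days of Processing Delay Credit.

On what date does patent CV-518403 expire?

November 6, 2037

Base term: filing date + 20 years → 12 September 2035.
Product Clearance Extension: 422 days (within the 1754-day cap) → +422 days → 7 November 2036.
Processing Delay Credit: +364 days → 6 November 2037.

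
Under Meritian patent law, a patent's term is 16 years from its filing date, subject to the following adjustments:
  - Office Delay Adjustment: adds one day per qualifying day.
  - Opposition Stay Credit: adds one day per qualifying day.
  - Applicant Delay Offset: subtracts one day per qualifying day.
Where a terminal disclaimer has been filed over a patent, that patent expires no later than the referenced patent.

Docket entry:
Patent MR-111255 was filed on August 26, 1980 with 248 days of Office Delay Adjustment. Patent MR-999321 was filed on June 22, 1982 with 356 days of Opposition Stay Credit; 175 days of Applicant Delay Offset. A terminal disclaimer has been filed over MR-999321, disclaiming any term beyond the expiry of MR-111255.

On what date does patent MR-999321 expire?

May 1, 1997

Natural term of MR-999321:
  Base: filing + 16 years → 22 June 1998.
  Opposition Stay Credit: +356 days → 13 June 1999.
  Applicant Delay Offset: −175 days → 20 December 1998.
Expiry of referenced patent MR-111255:
  Base: filing + 16 years → 26 August 1996.
  Office Delay Adjustment: +248 days → 1 May 1997.
Terminal disclaimer: MR-999321 expires on the earlier of 20 December 1998 and 1 May 1997.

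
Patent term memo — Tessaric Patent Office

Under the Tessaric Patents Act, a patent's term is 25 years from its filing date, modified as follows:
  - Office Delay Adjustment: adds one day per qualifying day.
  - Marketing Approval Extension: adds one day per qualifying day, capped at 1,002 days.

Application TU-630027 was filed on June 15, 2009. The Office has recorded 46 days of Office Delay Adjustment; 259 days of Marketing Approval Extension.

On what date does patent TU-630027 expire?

Base term: filing date + 25 years → 15 June 2034.
Office Delay Adjustment: +46 days → 31 July 2034.
Marketing Approval Extension: 259 days (within the 1002-day cap) → +259 days → 16 April 2035.

April 16, 2035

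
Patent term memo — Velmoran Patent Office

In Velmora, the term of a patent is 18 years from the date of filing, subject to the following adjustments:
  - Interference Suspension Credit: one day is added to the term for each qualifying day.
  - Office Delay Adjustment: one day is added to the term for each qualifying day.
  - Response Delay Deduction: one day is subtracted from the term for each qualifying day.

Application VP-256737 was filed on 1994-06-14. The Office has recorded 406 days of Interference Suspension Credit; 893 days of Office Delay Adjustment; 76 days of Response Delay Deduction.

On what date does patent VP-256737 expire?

Base term: filing date + 18 years → 14 June 2012.
Interference Suspension Credit: +406 days → 25 July 2013.
Office Delay Adjustment: +893 days → 4 January 2016.
Response Delay Deduction: −76 days → 20 October 2015.

2015-10-20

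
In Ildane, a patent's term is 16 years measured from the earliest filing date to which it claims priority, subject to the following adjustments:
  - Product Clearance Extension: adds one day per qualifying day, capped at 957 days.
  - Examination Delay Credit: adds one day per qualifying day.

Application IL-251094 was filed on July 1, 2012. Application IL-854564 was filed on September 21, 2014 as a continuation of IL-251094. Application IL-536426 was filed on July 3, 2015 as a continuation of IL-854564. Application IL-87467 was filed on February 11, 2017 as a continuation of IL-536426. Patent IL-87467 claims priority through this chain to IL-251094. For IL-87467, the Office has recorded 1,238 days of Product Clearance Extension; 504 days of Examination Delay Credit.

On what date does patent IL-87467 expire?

Earliest priority filing: 1 July 2012.
Base term: 1 July 2012 + 16 years → 1 July 2028.
Product Clearance Extension: 1238 days claimed exceeds the 957-day cap, so +957 days → 13 February 2031.
Examination Delay Credit: +504 days → 1 July 2032.

2032-07-01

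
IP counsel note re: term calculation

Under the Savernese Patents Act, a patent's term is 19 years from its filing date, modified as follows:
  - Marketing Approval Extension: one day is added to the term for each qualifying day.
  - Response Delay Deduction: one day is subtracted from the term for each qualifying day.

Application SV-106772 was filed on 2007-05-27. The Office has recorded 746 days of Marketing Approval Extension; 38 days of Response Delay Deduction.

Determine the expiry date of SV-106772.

Base term: filing date + 19 years → 27 May 2026.
Marketing Approval Extension: +746 days → 11 June 2028.
Response Delay Deduction: −38 days → 4 May 2028.

May 4, 2028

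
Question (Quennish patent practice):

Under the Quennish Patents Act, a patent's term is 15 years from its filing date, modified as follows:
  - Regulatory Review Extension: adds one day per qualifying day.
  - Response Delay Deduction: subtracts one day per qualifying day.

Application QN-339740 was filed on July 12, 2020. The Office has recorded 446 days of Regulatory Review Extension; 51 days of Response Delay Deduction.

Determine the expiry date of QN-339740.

August 10, 2036

Base term: filing date + 15 years → 12 July 2035.
Regulatory Review Extension: +446 days → 30 September 2036.
Response Delay Deduction: −51 days → 10 August 2036.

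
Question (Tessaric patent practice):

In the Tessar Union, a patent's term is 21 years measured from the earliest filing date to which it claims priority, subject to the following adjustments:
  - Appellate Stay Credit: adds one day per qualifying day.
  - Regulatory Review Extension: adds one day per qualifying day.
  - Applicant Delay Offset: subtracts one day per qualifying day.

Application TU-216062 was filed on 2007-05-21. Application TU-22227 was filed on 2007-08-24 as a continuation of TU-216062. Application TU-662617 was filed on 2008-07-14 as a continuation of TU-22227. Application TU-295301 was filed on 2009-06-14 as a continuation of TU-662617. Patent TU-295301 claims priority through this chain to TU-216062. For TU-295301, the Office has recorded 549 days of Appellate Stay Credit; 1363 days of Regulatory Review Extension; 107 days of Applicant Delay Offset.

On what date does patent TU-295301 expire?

Earliest priority filing: 21 May 2007.
Base term: 21 May 2007 + 21 years → 21 May 2028.
Appellate Stay Credit: +549 days → 21 November 2029.
Regulatory Review Extension: +1363 days → 15 August 2033.
Applicant Delay Offset: −107 days → 30 April 2033.

2033-04-30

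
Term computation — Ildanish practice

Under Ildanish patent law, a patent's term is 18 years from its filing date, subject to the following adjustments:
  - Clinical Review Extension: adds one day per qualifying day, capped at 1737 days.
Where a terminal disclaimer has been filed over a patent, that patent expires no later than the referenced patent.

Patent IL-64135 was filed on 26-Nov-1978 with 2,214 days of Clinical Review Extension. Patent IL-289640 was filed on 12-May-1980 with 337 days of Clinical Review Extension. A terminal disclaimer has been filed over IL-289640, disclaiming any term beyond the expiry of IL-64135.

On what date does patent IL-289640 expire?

Natural term of IL-289640:
  Base: filing + 18 years → 12 May 1998.
  Clinical Review Extension: 337 days (within the 1737-day cap) → +337 days → 14 April 1999.
Expiry of referenced patent IL-64135:
  Base: filing + 18 years → 26 November 1996.
  Clinical Review Extension: 2214 days claimed exceeds the 1737-day cap, so +1737 days → 29 August 2001.
Terminal disclaimer: IL-289640 expires on the earlier of 14 April 1999 and 29 August 2001.

1999-04-14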